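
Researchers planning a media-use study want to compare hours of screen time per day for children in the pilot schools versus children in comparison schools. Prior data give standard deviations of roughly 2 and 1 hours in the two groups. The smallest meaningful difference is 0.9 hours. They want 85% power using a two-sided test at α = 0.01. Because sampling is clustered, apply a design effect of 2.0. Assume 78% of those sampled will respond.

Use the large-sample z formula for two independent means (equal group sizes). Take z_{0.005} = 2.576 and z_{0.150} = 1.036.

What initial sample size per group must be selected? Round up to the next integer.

n = 207 per group

n = (z_{α/2} + z_β)² · (σ₁² + σ₂²) / δ²
  = (2.576 + 1.036)² · (2² + 1² = 5) / 0.9²
  = 13.0465 · 5 / 0.81
  = 80.53
Design effect: 2.0 × 80.53 = 161.07.
Adjust for 78% response: 161.07 / 0.78 = 206.50.
Round up → n = 207 per group.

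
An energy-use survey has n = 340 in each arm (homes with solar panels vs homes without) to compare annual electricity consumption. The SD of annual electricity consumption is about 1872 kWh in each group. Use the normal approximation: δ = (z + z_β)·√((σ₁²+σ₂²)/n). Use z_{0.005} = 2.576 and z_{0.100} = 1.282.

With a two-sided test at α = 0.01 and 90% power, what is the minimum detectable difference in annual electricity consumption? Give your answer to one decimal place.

δ = (z_{α/2} + z_β) · √((σ₁²+σ₂²)/n)
  = (2.576 + 1.282) · √(7008768/340)
  = 3.858 · √20614.0
  = 3.858 · 143.5758
  = 553.9156

Minimum detectable difference ≈ 553.9 kWh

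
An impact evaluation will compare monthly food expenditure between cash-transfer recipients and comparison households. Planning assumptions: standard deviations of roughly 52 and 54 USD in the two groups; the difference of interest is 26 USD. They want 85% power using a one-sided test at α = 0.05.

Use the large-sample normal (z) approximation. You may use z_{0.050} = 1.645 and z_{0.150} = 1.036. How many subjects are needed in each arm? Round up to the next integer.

n = 60 per group

n = (z_α + z_β)² · (σ₁² + σ₂²) / δ²
  = (1.645 + 1.036)² · (52² + 54² = 5620) / 26²
  = 7.1878 · 5620 / 676
  = 59.76
Round up → n = 60 per group.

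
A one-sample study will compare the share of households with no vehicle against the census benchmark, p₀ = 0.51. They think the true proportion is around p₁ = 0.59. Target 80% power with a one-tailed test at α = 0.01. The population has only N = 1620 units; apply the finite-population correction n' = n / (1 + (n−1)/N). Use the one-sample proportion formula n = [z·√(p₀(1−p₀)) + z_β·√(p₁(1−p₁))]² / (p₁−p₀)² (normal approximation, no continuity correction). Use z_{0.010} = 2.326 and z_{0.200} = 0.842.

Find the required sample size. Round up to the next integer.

n = 314

n = [z_α·√(p₀q₀) + z_β·√(p₁q₁)]² / (p₁ − p₀)²
  = [2.326·√(0.51·0.49) + 0.842·√(0.59·0.41)]² / (0.08)²
  = [2.326·0.4999 + 0.842·0.4918]² / 0.0064
  = [1.5769]² / 0.0064
  = 388.53
Finite-population correction (N = 1620): 388.53 / (1 + (388.53 − 1)/1620) = 313.53.
Round up → n = 314.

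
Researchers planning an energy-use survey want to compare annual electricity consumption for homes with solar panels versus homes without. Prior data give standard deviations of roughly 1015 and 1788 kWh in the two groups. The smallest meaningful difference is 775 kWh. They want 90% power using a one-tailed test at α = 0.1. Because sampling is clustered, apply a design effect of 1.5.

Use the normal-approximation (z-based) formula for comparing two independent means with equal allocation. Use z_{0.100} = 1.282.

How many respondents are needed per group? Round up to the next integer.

n = 70 per group

n = (z_α + z_β)² · (σ₁² + σ₂²) / δ²
  = (1.282 + 1.282)² · (1015² + 1788² = 4227169) / 775²
  = 6.5741 · 4227169 / 600625
  = 46.27
Design effect: 1.5 × 46.27 = 69.40.
Round up → n = 70 per group.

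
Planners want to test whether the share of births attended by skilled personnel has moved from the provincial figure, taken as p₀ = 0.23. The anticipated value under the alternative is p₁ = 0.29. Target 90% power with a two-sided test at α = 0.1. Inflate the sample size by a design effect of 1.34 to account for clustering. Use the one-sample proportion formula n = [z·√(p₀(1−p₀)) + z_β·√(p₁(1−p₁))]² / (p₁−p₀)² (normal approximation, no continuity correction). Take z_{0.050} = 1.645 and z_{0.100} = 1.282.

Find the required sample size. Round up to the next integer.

n = 605

n = [z_{α/2}·√(p₀q₀) + z_β·√(p₁q₁)]² / (p₁ − p₀)²
  = [1.645·√(0.23·0.77) + 1.282·√(0.29·0.71)]² / (0.06)²
  = [1.645·0.4208 + 1.282·0.4538]² / 0.0036
  = [1.2740]² / 0.0036
  = 450.85
Design effect: 1.34 × 450.85 = 604.14.
Round up → n = 605.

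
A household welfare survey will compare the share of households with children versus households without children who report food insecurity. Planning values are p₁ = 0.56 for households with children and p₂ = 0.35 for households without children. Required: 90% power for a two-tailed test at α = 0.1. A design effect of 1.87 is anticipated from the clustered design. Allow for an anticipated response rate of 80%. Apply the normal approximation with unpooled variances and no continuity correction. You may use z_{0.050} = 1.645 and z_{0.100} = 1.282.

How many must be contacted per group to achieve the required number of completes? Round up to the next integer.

n = (z_{α/2} + z_β)² · [p₁(1−p₁) + p₂(1−p₂)] / (p₁ − p₂)²
  = (1.645 + 1.282)² · (0.56·0.44 + 0.35·0.65) / (0.21)²
  = (2.927)² · (0.2464 + 0.2275) / 0.0441
  = 8.5673 · 0.4739 / 0.0441
  = 92.06
Design effect: 1.87 × 92.06 = 172.16.
Adjust for 80% response: 172.16 / 0.80 = 215.20.
Round up → n = 216 per group.

n = 216 per group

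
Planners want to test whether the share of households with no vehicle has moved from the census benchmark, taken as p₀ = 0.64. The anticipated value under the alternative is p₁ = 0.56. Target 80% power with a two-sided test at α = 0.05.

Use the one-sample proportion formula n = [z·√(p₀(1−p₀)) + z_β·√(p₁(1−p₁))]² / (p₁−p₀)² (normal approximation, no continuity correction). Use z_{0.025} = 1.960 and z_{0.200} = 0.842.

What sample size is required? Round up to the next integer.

n = 289

n = [z_{α/2}·√(p₀q₀) + z_β·√(p₁q₁)]² / (p₁ − p₀)²
  = [1.960·√(0.64·0.36) + 0.842·√(0.56·0.44)]² / (-0.08)²
  = [1.960·0.4800 + 0.842·0.4964]² / 0.0064
  = [1.3588]² / 0.0064
  = 288.47
Round up → n = 289.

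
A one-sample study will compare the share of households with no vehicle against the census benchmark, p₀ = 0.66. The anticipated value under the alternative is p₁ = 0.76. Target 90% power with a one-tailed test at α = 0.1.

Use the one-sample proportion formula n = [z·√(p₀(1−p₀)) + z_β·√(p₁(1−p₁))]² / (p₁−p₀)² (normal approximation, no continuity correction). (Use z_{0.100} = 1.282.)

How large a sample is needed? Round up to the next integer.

n = 134

n = [z_α·√(p₀q₀) + z_β·√(p₁q₁)]² / (p₁ − p₀)²
  = [1.282·√(0.66·0.34) + 1.282·√(0.76·0.24)]² / (0.10)²
  = [1.282·0.4737 + 1.282·0.4271]² / 0.0100
  = [1.1548]² / 0.0100
  = 133.36
Round up → n = 134.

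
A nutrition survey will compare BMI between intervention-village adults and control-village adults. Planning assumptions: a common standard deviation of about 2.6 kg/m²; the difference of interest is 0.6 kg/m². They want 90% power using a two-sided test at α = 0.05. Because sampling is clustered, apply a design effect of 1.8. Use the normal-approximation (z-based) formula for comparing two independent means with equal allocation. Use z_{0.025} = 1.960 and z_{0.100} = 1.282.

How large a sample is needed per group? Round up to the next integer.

n = (z_{α/2} + z_β)² · (σ₁² + σ₂²) / δ²
  = (1.960 + 1.282)² · (2·2.6² = 13.52) / 0.6²
  = 10.5106 · 13.52 / 0.36
  = 394.73
Design effect: 1.8 × 394.73 = 710.51.
Round up → n = 711 per group.

n = 711 per group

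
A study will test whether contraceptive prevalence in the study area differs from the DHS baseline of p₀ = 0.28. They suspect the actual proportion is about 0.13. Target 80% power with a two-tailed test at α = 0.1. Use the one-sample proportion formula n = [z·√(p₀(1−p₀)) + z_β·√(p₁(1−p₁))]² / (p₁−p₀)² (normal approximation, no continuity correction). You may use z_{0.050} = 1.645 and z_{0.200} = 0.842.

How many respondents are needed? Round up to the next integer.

n = 47

n = [z_{α/2}·√(p₀q₀) + z_β·√(p₁q₁)]² / (p₁ − p₀)²
  = [1.645·√(0.28·0.72) + 0.842·√(0.13·0.87)]² / (-0.15)²
  = [1.645·0.4490 + 0.842·0.3363]² / 0.0225
  = [1.0218]² / 0.0225
  = 46.40
Round up → n = 47.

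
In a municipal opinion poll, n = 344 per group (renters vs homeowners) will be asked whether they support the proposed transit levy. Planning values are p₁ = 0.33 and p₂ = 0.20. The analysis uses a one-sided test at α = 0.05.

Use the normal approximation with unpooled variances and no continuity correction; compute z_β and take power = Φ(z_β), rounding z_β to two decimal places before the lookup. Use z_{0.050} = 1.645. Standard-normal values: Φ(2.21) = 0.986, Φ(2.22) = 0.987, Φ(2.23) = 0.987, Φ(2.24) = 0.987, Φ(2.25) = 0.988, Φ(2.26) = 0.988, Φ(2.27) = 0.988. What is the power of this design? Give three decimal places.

Power ≈ 0.988

z_β = |p₁−p₂|·√(n/[p₁q₁+p₂q₂]) − z_α
    = 0.13 · √(344/0.3811) − 1.645
    = 0.13 · 30.0441 − 1.645
    = 3.9057 − 1.645 = 2.2607 → 2.26
Power = Φ(2.26) = 0.988.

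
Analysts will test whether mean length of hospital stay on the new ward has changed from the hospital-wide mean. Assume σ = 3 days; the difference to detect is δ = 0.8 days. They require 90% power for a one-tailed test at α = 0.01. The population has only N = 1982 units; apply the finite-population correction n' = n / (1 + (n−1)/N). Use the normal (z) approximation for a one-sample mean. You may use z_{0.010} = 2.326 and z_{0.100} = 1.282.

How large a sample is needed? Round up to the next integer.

n = (z_α + z_β)² · σ² / δ²
  = (2.326 + 1.282)² · 3² / 0.8²
  = 13.0177 · 9 / 0.64
  = 183.06
Finite-population correction (N = 1982): 183.06 / (1 + (183.06 − 1)/1982) = 167.66.
Round up → n = 168.

n = 168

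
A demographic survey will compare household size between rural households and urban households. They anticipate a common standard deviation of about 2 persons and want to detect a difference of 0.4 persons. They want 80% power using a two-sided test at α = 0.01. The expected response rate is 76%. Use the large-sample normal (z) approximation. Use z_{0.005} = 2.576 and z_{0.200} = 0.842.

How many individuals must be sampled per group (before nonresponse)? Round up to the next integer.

n = (z_{α/2} + z_β)² · (σ₁² + σ₂²) / δ²
  = (2.576 + 0.842)² · (2·2² = 8) / 0.4²
  = 11.6827 · 8 / 0.16
  = 584.14
Adjust for 76% response: 584.14 / 0.76 = 768.60.
Round up → n = 769 per group.

n = 769 per group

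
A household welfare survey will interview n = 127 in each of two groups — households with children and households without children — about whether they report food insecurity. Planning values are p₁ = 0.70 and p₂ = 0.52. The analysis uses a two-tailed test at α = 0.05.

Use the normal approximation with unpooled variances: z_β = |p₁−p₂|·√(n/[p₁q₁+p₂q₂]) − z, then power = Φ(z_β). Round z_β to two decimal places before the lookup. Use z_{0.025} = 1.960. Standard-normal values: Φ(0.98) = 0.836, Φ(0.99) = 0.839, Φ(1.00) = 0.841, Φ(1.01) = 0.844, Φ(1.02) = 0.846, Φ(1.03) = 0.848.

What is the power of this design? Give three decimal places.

Power ≈ 0.848

z_β = |p₁−p₂|·√(n/[p₁q₁+p₂q₂]) − z_{α/2}
    = 0.18 · √(127/0.4596) − 1.960
    = 0.18 · 16.6231 − 1.960
    = 2.9922 − 1.960 = 1.0322 → 1.03
Power = Φ(1.03) = 0.848.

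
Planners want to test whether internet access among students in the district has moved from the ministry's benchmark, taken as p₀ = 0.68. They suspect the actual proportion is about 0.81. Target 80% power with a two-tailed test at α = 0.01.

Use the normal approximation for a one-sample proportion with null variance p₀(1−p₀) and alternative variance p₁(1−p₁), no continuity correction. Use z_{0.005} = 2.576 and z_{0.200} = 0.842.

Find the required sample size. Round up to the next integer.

n = 139

n = [z_{α/2}·√(p₀q₀) + z_β·√(p₁q₁)]² / (p₁ − p₀)²
  = [2.576·√(0.68·0.32) + 0.842·√(0.81·0.19)]² / (0.13)²
  = [2.576·0.4665 + 0.842·0.3923]² / 0.0169
  = [1.5320]² / 0.0169
  = 138.87
Round up → n = 139.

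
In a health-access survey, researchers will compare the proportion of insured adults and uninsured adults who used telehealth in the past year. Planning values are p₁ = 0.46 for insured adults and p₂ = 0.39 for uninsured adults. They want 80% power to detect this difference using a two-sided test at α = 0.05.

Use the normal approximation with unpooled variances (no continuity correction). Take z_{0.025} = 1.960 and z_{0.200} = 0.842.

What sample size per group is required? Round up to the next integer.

n = 780 per group

n = (z_{α/2} + z_β)² · [p₁(1−p₁) + p₂(1−p₂)] / (p₁ − p₂)²
  = (1.960 + 0.842)² · (0.46·0.54 + 0.39·0.61) / (0.07)²
  = (2.802)² · (0.2484 + 0.2379) / 0.0049
  = 7.8512 · 0.4863 / 0.0049
  = 779.19
Round up → n = 780 per group.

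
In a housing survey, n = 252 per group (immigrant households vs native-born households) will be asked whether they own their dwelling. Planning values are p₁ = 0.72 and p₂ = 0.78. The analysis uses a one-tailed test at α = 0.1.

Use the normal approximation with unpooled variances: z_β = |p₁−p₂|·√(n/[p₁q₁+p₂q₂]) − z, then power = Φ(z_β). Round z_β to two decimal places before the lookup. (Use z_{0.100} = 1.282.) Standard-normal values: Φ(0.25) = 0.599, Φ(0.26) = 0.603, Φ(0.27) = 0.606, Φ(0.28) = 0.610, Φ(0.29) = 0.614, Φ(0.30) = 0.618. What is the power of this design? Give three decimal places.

Power ≈ 0.610

z_β = |p₁−p₂|·√(n/[p₁q₁+p₂q₂]) − z_α
    = 0.06 · √(252/0.3732) − 1.282
    = 0.06 · 25.9854 − 1.282
    = 1.5591 − 1.282 = 0.2771 → 0.28
Power = Φ(0.28) = 0.610.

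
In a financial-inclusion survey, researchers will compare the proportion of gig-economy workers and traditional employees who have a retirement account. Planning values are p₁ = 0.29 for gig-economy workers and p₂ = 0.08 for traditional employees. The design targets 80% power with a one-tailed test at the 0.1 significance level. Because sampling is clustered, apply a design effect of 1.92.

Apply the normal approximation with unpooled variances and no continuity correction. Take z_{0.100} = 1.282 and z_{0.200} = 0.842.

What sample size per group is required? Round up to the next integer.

n = 55 per group

n = (z_α + z_β)² · [p₁(1−p₁) + p₂(1−p₂)] / (p₁ − p₂)²
  = (1.282 + 0.842)² · (0.29·0.71 + 0.08·0.92) / (0.21)²
  = (2.124)² · (0.2059 + 0.0736) / 0.0441
  = 4.5114 · 0.2795 / 0.0441
  = 28.59
Design effect: 1.92 × 28.59 = 54.90.
Round up → n = 55 per group.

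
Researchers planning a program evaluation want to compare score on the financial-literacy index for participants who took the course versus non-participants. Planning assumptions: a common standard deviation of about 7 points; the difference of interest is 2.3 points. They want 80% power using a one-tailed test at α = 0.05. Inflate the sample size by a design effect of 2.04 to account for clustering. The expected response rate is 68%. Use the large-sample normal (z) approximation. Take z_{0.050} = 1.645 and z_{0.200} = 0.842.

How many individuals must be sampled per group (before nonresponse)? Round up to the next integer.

n = 344 per group

n = (z_α + z_β)² · (σ₁² + σ₂²) / δ²
  = (1.645 + 0.842)² · (2·7² = 98) / 2.3²
  = 6.1852 · 98 / 5.29
  = 114.58
Design effect: 2.04 × 114.58 = 233.75.
Adjust for 68% response: 233.75 / 0.68 = 343.75.
Round up → n = 344 per group.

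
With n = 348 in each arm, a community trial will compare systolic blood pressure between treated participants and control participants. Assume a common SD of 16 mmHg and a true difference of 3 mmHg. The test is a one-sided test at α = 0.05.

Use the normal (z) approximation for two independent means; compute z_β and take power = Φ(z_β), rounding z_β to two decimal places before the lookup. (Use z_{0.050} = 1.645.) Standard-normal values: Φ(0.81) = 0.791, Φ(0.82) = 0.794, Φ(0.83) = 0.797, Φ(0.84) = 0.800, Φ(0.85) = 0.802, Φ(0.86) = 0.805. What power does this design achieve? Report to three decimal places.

Power ≈ 0.797

z_β = δ·√(n/(σ₁²+σ₂²)) − z_α
    = 3 · √(348/512) − 1.645
    = 3 · 0.82443 − 1.645
    = 2.4733 − 1.645 = 0.8283 → 0.83
Power = Φ(0.83) = 0.797.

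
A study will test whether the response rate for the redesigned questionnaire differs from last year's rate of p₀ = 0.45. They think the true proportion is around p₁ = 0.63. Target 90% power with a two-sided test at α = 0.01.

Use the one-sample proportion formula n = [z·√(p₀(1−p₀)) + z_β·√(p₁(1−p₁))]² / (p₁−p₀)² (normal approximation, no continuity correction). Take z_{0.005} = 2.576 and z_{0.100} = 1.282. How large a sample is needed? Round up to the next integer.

n = 112

n = [z_{α/2}·√(p₀q₀) + z_β·√(p₁q₁)]² / (p₁ − p₀)²
  = [2.576·√(0.45·0.55) + 1.282·√(0.63·0.37)]² / (0.18)²
  = [2.576·0.4975 + 1.282·0.4828]² / 0.0324
  = [1.9005]² / 0.0324
  = 111.48
Round up → n = 112.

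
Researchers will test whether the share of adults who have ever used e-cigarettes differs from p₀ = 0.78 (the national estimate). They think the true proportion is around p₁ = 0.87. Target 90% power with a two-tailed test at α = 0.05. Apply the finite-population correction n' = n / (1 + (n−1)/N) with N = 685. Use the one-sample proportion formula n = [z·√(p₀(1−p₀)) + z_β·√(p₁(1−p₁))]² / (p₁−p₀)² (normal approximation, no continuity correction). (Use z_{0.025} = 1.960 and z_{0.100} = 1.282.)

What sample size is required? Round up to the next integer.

n = 150

n = [z_{α/2}·√(p₀q₀) + z_β·√(p₁q₁)]² / (p₁ − p₀)²
  = [1.960·√(0.78·0.22) + 1.282·√(0.87·0.13)]² / (0.09)²
  = [1.960·0.4142 + 1.282·0.3363]² / 0.0081
  = [1.2431]² / 0.0081
  = 190.77
Finite-population correction (N = 685): 190.77 / (1 + (190.77 − 1)/685) = 149.38.
Round up → n = 150.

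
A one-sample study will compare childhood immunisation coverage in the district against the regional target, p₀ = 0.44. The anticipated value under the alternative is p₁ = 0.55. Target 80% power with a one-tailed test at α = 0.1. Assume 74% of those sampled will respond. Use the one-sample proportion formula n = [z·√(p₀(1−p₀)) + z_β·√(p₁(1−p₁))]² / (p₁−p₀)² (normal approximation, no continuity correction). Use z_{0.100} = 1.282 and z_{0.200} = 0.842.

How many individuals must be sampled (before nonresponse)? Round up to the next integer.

n = 125

n = [z_α·√(p₀q₀) + z_β·√(p₁q₁)]² / (p₁ − p₀)²
  = [1.282·√(0.44·0.56) + 0.842·√(0.55·0.45)]² / (0.11)²
  = [1.282·0.4964 + 0.842·0.4975]² / 0.0121
  = [1.0553]² / 0.0121
  = 92.03
Adjust for 74% response: 92.03 / 0.74 = 124.37.
Round up → n = 125.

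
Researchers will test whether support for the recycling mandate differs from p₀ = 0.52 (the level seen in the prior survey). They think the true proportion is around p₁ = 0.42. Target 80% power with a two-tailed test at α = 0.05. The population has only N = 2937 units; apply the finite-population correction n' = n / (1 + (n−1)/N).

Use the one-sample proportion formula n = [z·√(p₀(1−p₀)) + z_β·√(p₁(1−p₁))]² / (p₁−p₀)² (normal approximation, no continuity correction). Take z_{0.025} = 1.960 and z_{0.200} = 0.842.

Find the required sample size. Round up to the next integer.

n = 183

n = [z_{α/2}·√(p₀q₀) + z_β·√(p₁q₁)]² / (p₁ − p₀)²
  = [1.960·√(0.52·0.48) + 0.842·√(0.42·0.58)]² / (-0.10)²
  = [1.960·0.4996 + 0.842·0.4936]² / 0.0100
  = [1.3948]² / 0.0100
  = 194.54
Finite-population correction (N = 2937): 194.54 / (1 + (194.54 − 1)/2937) = 182.52.
Round up → n = 183.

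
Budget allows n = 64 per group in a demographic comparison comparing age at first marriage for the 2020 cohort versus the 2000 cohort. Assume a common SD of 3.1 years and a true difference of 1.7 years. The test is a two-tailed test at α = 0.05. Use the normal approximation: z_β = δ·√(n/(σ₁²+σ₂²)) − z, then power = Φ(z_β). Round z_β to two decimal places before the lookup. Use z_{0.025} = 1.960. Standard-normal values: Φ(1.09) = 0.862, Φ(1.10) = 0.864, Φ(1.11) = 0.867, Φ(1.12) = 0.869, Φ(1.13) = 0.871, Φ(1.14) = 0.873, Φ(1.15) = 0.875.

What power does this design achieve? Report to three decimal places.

z_β = δ·√(n/(σ₁²+σ₂²)) − z_{α/2}
    = 1.7 · √(64/19.22) − 1.960
    = 1.7 · 1.82479 − 1.960
    = 3.1021 − 1.960 = 1.1421 → 1.14
Power = Φ(1.14) = 0.873.

Power ≈ 0.873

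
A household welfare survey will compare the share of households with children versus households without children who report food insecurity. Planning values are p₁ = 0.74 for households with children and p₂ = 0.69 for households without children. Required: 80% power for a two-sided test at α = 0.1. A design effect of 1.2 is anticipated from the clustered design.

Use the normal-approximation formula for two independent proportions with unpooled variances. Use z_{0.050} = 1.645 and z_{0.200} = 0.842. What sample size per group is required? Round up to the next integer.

n = 1207 per group

n = (z_{α/2} + z_β)² · [p₁(1−p₁) + p₂(1−p₂)] / (p₁ − p₂)²
  = (1.645 + 0.842)² · (0.74·0.26 + 0.69·0.31) / (0.05)²
  = (2.487)² · (0.1924 + 0.2139) / 0.0025
  = 6.1852 · 0.4063 / 0.0025
  = 1005.21
Design effect: 1.2 × 1005.21 = 1206.26.
Round up → n = 1207 per group.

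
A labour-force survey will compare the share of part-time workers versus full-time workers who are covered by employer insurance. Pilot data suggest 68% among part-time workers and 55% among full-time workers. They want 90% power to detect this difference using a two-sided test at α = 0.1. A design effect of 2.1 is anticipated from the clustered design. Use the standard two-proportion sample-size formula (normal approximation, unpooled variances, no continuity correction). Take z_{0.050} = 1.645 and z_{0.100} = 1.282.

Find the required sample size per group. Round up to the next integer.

n = (z_{α/2} + z_β)² · [p₁(1−p₁) + p₂(1−p₂)] / (p₁ − p₂)²
  = (1.645 + 1.282)² · (0.68·0.32 + 0.55·0.45) / (0.13)²
  = (2.927)² · (0.2176 + 0.2475) / 0.0169
  = 8.5673 · 0.4651 / 0.0169
  = 235.78
Design effect: 2.1 × 235.78 = 495.14.
Round up → n = 496 per group.

n = 496 per group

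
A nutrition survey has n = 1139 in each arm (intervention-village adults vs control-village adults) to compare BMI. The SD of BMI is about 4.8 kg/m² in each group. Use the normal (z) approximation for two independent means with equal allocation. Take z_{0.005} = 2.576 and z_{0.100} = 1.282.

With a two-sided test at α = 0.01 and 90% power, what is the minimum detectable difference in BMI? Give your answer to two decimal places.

Minimum detectable difference ≈ 0.78 kg/m²

δ = (z_{α/2} + z_β) · √((σ₁²+σ₂²)/n)
  = (2.576 + 1.282) · √(46.08/1139)
  = 3.858 · √0.04046
  = 3.858 · 0.2011
  = 0.7760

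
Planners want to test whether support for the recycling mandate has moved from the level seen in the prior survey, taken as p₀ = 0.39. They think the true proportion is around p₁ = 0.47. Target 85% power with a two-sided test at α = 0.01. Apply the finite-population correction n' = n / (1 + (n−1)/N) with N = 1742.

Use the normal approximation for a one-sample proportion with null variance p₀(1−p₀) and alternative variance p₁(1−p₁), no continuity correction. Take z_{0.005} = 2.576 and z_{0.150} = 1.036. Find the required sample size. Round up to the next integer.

n = 384

n = [z_{α/2}·√(p₀q₀) + z_β·√(p₁q₁)]² / (p₁ − p₀)²
  = [2.576·√(0.39·0.61) + 1.036·√(0.47·0.53)]² / (0.08)²
  = [2.576·0.4877 + 1.036·0.4991]² / 0.0064
  = [1.7735]² / 0.0064
  = 491.46
Finite-population correction (N = 1742): 491.46 / (1 + (491.46 − 1)/1742) = 383.49.
Round up → n = 384.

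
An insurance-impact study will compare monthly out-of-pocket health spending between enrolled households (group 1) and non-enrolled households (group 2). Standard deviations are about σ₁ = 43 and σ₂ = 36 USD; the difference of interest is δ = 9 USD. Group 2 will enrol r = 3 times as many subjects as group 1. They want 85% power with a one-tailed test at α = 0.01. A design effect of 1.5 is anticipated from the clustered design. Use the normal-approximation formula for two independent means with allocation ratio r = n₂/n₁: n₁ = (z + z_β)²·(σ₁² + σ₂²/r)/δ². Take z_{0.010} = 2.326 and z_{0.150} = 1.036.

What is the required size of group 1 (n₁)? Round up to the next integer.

n₁ = (z_α + z_β)² · (σ₁² + σ₂²/r) / δ²
   = (2.326 + 1.036)² · (43² + 36²/3) / 9²
   = 11.3030 · (1849 + 432) / 81
   = 11.3030 · 2281 / 81
   = 318.30
Design effect: 1.5 × 318.30 = 477.45.
Round up → n₁ = 478; n₂ = r·n₁ = 3 × 478 = 1434.

n₁ = 478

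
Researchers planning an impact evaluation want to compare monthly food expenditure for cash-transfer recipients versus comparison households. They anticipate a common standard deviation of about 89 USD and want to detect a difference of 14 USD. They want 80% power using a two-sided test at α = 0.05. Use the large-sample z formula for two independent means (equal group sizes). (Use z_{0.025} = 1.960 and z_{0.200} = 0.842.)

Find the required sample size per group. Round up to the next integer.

n = (z_{α/2} + z_β)² · (σ₁² + σ₂²) / δ²
  = (1.960 + 0.842)² · (2·89² = 15842) / 14²
  = 7.8512 · 15842 / 196
  = 634.59
Round up → n = 635 per group.

n = 635 per group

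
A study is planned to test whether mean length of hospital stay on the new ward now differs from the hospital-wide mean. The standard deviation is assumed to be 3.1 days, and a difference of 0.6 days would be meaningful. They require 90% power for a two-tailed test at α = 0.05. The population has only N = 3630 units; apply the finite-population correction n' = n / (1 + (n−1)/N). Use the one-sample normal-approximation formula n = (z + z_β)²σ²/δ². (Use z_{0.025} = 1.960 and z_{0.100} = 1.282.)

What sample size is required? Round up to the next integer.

n = (z_{α/2} + z_β)² · σ² / δ²
  = (1.960 + 1.282)² · 3.1² / 0.6²
  = 10.5106 · 9.61 / 0.36
  = 280.57
Finite-population correction (N = 3630): 280.57 / (1 + (280.57 − 1)/3630) = 260.51.
Round up → n = 261.

n = 261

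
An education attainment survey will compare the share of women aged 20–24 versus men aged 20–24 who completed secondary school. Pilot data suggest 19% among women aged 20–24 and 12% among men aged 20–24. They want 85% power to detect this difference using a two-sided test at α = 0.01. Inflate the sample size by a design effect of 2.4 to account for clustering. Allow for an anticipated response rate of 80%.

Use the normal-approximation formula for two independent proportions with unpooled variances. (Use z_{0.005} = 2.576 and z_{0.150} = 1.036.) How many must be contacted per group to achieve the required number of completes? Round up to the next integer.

n = (z_{α/2} + z_β)² · [p₁(1−p₁) + p₂(1−p₂)] / (p₁ − p₂)²
  = (2.576 + 1.036)² · (0.19·0.81 + 0.12·0.88) / (0.07)²
  = (3.612)² · (0.1539 + 0.1056) / 0.0049
  = 13.0465 · 0.2595 / 0.0049
  = 690.93
Design effect: 2.4 × 690.93 = 1658.24.
Adjust for 80% response: 1658.24 / 0.80 = 2072.80.
Round up → n = 2073 per group.

n = 2073 per group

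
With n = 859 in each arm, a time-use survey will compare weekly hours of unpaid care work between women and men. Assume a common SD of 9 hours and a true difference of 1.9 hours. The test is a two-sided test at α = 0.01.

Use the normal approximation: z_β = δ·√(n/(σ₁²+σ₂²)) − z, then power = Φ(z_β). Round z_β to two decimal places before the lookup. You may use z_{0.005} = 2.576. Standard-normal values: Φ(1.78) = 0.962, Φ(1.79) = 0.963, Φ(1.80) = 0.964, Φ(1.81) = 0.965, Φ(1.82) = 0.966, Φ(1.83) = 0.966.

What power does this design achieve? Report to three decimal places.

z_β = δ·√(n/(σ₁²+σ₂²)) − z_{α/2}
    = 1.9 · √(859/162) − 2.576
    = 1.9 · 2.30271 − 2.576
    = 4.3751 − 2.576 = 1.7991 → 1.80
Power = Φ(1.80) = 0.964.

Power ≈ 0.964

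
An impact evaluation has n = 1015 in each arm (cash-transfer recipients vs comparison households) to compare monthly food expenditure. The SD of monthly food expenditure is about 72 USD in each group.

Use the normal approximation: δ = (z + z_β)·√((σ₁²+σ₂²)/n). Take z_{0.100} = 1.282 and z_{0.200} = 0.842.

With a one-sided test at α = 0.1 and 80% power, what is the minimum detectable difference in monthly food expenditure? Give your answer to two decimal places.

δ = (z_α + z_β) · √((σ₁²+σ₂²)/n)
  = (1.282 + 0.842) · √(10368/1015)
  = 2.124 · √10.2148
  = 2.124 · 3.1961
  = 6.7884

Minimum detectable difference ≈ 6.79 USD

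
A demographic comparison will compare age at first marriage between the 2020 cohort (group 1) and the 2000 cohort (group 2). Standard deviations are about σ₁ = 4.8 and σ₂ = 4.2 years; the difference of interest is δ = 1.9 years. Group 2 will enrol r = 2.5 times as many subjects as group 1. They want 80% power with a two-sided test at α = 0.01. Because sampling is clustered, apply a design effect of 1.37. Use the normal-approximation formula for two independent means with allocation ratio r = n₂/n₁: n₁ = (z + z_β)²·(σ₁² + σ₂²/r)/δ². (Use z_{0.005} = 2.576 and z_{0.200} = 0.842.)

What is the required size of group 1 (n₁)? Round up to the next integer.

n₁ = (z_{α/2} + z_β)² · (σ₁² + σ₂²/r) / δ²
   = (2.576 + 0.842)² · (4.8² + 4.2²/2.5) / 1.9²
   = 11.6827 · (23.04 + 7.056) / 3.61
   = 11.6827 · 30.096 / 3.61
   = 97.40
Design effect: 1.37 × 97.40 = 133.43.
Round up → n₁ = 134; n₂ = r·n₁ = 2.5 × 134 = 335.

n₁ = 134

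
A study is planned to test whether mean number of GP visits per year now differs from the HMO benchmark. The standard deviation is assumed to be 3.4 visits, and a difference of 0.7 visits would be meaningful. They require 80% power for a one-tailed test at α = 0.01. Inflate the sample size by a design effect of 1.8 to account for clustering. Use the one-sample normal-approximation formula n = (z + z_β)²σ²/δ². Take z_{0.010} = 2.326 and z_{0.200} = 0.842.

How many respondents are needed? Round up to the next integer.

n = 427

n = (z_α + z_β)² · σ² / δ²
  = (2.326 + 0.842)² · 3.4² / 0.7²
  = 10.0362 · 11.56 / 0.49
  = 236.77
Design effect: 1.8 × 236.77 = 426.19.
Round up → n = 427.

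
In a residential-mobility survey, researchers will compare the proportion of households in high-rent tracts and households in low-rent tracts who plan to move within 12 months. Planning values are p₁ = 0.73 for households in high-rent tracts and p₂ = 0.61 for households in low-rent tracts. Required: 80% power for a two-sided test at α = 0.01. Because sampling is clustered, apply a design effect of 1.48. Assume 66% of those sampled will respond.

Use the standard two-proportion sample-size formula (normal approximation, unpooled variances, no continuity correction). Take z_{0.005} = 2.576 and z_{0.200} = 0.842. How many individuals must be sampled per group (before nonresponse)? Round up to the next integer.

n = 792 per group

n = (z_{α/2} + z_β)² · [p₁(1−p₁) + p₂(1−p₂)] / (p₁ − p₂)²
  = (2.576 + 0.842)² · (0.73·0.27 + 0.61·0.39) / (0.12)²
  = (3.418)² · (0.1971 + 0.2379) / 0.0144
  = 11.6827 · 0.4350 / 0.0144
  = 352.92
Design effect: 1.48 × 352.92 = 522.32.
Adjust for 66% response: 522.32 / 0.66 = 791.39.
Round up → n = 792 per group.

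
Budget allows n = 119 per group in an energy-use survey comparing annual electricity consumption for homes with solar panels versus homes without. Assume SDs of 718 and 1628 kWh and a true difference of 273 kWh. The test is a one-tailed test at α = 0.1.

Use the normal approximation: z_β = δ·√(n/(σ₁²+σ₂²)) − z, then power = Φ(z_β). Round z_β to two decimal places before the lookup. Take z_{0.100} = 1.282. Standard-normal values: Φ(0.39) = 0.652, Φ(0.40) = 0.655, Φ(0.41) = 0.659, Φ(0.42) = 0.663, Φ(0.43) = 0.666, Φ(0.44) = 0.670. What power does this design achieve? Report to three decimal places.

z_β = δ·√(n/(σ₁²+σ₂²)) − z_α
    = 273 · √(119/3165908) − 1.282
    = 273 · 0.00613 − 1.282
    = 1.6737 − 1.282 = 0.3917 → 0.39
Power = Φ(0.39) = 0.652.

Power ≈ 0.652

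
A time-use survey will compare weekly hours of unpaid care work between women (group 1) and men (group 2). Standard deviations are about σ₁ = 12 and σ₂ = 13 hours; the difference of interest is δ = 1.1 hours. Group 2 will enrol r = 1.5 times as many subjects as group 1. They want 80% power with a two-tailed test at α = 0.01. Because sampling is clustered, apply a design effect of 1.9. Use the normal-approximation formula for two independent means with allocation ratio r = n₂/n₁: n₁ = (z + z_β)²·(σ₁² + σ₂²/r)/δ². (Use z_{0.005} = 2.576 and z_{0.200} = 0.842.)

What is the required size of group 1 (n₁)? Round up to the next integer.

n₁ = 4709

n₁ = (z_{α/2} + z_β)² · (σ₁² + σ₂²/r) / δ²
   = (2.576 + 0.842)² · (12² + 13²/1.5) / 1.1²
   = 11.6827 · (144 + 112.6667) / 1.21
   = 11.6827 · 256.6667 / 1.21
   = 2478.15
Design effect: 1.9 × 2478.15 = 4708.49.
Round up → n₁ = 4709; n₂ = r·n₁ = 1.5 × 4709 = 7064.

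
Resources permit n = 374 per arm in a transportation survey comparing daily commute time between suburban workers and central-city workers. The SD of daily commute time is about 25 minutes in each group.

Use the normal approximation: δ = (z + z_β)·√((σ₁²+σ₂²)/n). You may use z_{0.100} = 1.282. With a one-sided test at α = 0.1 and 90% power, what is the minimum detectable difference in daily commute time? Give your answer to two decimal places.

δ = (z_α + z_β) · √((σ₁²+σ₂²)/n)
  = (1.282 + 1.282) · √(1250/374)
  = 2.564 · √3.3422
  = 2.564 · 1.8282
  = 4.6875

Minimum detectable difference ≈ 4.69 minutes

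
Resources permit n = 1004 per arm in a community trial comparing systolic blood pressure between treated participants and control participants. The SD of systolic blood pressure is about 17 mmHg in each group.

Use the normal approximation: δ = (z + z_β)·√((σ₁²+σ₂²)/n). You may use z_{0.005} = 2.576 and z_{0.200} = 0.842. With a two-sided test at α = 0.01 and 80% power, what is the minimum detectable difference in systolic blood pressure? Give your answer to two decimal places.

δ = (z_{α/2} + z_β) · √((σ₁²+σ₂²)/n)
  = (2.576 + 0.842) · √(578/1004)
  = 3.418 · √0.5757
  = 3.418 · 0.7587
  = 2.5934

Minimum detectable difference ≈ 2.59 mmHg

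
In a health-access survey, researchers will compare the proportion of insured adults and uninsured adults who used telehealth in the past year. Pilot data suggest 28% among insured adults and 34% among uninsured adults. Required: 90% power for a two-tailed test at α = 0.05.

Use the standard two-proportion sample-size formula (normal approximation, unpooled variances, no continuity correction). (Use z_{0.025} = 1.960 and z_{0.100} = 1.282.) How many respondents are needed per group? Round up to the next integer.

n = (z_{α/2} + z_β)² · [p₁(1−p₁) + p₂(1−p₂)] / (p₁ − p₂)²
  = (1.960 + 1.282)² · (0.28·0.72 + 0.34·0.66) / (-0.06)²
  = (3.242)² · (0.2016 + 0.2244) / 0.0036
  = 10.5106 · 0.4260 / 0.0036
  = 1243.75
Round up → n = 1244 per group.

n = 1244 per group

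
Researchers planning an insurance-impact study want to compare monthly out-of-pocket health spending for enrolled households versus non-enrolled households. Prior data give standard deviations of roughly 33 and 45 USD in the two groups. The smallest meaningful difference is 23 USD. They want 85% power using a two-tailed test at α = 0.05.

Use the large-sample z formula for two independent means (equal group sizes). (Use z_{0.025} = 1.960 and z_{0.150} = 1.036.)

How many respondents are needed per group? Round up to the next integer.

n = (z_{α/2} + z_β)² · (σ₁² + σ₂²) / δ²
  = (1.960 + 1.036)² · (33² + 45² = 3114) / 23²
  = 8.9760 · 3114 / 529
  = 52.84
Round up → n = 53 per group.

n = 53 per group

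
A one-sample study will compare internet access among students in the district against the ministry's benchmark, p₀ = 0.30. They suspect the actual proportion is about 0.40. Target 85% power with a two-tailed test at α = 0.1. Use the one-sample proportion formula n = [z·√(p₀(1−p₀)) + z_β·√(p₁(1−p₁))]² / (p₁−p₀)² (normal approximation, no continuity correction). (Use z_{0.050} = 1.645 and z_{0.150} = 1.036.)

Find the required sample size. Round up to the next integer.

n = [z_{α/2}·√(p₀q₀) + z_β·√(p₁q₁)]² / (p₁ − p₀)²
  = [1.645·√(0.30·0.70) + 1.036·√(0.40·0.60)]² / (0.10)²
  = [1.645·0.4583 + 1.036·0.4899]² / 0.0100
  = [1.2614]² / 0.0100
  = 159.10
Round up → n = 160.

n = 160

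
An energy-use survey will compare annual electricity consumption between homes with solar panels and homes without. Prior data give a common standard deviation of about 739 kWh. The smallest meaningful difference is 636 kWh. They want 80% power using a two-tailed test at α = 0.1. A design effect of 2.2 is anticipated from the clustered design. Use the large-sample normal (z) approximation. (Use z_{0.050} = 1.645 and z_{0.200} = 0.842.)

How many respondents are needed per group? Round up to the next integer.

n = 37 per group

n = (z_{α/2} + z_β)² · (σ₁² + σ₂²) / δ²
  = (1.645 + 0.842)² · (2·739² = 1092242) / 636²
  = 6.1852 · 1092242 / 404496
  = 16.70
Design effect: 2.2 × 16.70 = 36.74.
Round up → n = 37 per group.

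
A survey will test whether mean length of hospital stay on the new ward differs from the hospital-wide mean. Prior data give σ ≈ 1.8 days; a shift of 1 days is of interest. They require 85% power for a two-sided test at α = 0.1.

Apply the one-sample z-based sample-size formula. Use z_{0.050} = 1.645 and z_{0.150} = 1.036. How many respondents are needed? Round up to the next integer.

n = (z_{α/2} + z_β)² · σ² / δ²
  = (1.645 + 1.036)² · 1.8² / 1²
  = 7.1878 · 3.24 / 1
  = 23.29
Round up → n = 24.

n = 24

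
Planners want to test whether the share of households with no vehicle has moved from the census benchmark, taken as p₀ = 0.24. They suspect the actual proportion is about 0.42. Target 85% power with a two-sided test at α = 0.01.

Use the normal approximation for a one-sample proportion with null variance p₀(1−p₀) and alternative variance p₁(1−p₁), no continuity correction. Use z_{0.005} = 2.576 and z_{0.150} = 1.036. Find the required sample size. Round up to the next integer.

n = 81

n = [z_{α/2}·√(p₀q₀) + z_β·√(p₁q₁)]² / (p₁ − p₀)²
  = [2.576·√(0.24·0.76) + 1.036·√(0.42·0.58)]² / (0.18)²
  = [2.576·0.4271 + 1.036·0.4936]² / 0.0324
  = [1.6115]² / 0.0324
  = 80.15
Round up → n = 81.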